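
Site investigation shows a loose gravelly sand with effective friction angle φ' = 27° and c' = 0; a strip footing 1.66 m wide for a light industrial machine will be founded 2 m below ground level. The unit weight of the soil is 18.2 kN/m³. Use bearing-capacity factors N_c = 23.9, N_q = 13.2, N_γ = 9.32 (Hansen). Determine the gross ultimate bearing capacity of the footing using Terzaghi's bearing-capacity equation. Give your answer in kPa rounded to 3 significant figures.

q_ult ≈ 621 kPa

q = γ·D_f = 18.2 × 2 = 36.4 kPa.
q·N_q = 36.4 × 13.2 = 480.48 kPa
0.5·γ·B·N_γ = 0.5 × 18.2 × 1.66 × 9.32 = 140.79 kPa
q_ult = 480.48 + 140.79 = 621.27 kPa.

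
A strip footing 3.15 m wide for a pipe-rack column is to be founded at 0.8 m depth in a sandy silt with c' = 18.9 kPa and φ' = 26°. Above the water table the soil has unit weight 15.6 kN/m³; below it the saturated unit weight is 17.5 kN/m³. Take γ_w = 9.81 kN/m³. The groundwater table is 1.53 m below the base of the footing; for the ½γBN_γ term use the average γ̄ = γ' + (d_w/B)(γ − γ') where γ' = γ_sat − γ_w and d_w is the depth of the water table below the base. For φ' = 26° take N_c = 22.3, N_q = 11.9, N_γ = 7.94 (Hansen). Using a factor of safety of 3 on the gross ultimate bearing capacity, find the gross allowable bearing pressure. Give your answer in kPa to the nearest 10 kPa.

q_all ≈ 240 kPa

q = γ·D_f = 15.6 × 0.8 = 12.48 kPa.
γ' = 7.69 kN/m³; averaging over the depth B below the base, γ̄ = γ' + (d_w/B)(γ − γ') = 11.532 kN/m³.
c·N_c = 18.9 × 22.3 = 421.47 kPa
q·N_q = 12.48 × 11.9 = 148.51 kPa
0.5·γ·B·N_γ = 0.5 × 11.532 × 3.15 × 7.94 = 144.21 kPa
q_ult = 421.47 + 148.51 + 144.21 = 714.2 kPa.
q_all = 714.2 / 3 = 238.07 kPa.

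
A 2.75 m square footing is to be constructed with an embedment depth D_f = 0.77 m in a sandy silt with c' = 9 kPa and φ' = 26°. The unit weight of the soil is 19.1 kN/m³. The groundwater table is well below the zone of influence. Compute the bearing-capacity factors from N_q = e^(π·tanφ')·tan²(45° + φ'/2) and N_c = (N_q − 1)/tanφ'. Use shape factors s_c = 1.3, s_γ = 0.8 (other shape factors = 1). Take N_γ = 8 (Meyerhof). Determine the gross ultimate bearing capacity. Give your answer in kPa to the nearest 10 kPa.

q_ult ≈ 600 kPa

tan26° = 0.4877, so N_q = e^(π×0.4877)·tan²(58°) = 4.629 × 2.561 = 11.85.
N_c = (11.85 − 1)/tan26° = 22.25.
Effective surcharge at the founding depth q = γ·D_f = 19.1 × 0.77 = 14.707 kPa.
q_ult = c·N_c·s_c + q·N_q + 0.5·γ·B·N_γ·s_γ
     = 9 × 22.254 × 1.3 + 14.707 × 11.854 + 0.5 × 19.1 × 2.75 × 8 × 0.8
     = 260.38 + 174.34 + 168.08 = 602.8 kPa.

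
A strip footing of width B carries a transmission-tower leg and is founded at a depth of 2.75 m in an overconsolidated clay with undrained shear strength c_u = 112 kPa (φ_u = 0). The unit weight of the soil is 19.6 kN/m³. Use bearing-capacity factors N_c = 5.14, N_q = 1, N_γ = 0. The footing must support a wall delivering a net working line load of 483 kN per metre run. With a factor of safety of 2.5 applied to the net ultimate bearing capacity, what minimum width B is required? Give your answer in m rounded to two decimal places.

Overburden at base level: q = 19.6 × 2.75 = 53.9 kPa.
Cohesion term c·N_c = 112 × 5.14 = 575.68 kPa; surcharge term q·N_q = 53.9 × 1 = 53.9 kPa.
q_ult = 575.68 + 53.9 = 629.58 kPa.
For φ = 0 the ½γBN_γ term vanishes, so q_ult is independent of B. q_net = 629.58 − 53.9 = 575.68 kPa; q_all(net) = 575.68/2.5 = 230.27 kPa.
Required width B = w / q_all(net) = 483 / 230.27 = 2.098 m.

B = 2.10 m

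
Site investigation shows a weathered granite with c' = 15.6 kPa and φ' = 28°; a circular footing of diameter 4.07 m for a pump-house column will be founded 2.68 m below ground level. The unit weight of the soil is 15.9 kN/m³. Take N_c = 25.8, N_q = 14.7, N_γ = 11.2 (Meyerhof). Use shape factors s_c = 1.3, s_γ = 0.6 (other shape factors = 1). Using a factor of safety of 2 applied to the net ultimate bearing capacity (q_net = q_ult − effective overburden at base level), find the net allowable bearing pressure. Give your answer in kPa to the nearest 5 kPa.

q_all(net) ≈ 660 kPa

q = γ·D_f = 15.9 × 2.68 = 42.612 kPa.
c·N_c·s_c = 15.6 × 25.8 × 1.3 = 523.22 kPa
q·N_q = 42.612 × 14.7 = 626.4 kPa
0.5·γ·B·N_γ·s_γ = 0.5 × 15.9 × 4.07 × 11.2 × 0.6 = 217.44 kPa
q_ult = 523.22 + 626.4 + 217.44 = 1367.1 kPa.
Net ultimate: q_net = 1367.1 − 42.612 = 1324.4 kPa.
q_all(net) = 1324.4 / 2 = 662.22 kPa.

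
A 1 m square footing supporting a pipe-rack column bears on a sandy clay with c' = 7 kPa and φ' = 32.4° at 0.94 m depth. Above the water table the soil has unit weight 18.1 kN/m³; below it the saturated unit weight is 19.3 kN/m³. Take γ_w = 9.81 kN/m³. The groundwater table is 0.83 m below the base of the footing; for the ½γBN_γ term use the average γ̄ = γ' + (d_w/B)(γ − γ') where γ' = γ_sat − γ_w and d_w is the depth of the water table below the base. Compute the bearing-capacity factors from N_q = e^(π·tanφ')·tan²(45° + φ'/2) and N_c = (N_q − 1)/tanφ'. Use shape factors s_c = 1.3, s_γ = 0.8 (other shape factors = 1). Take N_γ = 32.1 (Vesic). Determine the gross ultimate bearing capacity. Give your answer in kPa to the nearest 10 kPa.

tan32.4° = 0.6346, so N_q = e^(π×0.6346)·tan²(61.2°) = 7.343 × 3.309 = 24.3.
N_c = (24.3 − 1)/tan32.4° = 36.71.
Overburden at base level: q = 18.1 × 0.94 = 17.014 kPa.
The water table is 0.83 m below the base (< B = 1 m), so the ½γBN_γ term uses γ̄ = γ' + (d_w/B)(γ − γ') = 9.49 + (0.83/1)(18.1 − 9.49) = 16.636 kN/m³.
Cohesion term c·N_c·s_c = 7 × 36.707 × 1.3 = 334.04 kPa; surcharge term q·N_q = 17.014 × 24.295 = 413.36 kPa; self-weight term 0.5·γ·B·N_γ·s_γ = 0.5 × 16.636 × 1 × 32.1 × 0.8 = 213.61 kPa.
q_ult = 334.04 + 413.36 + 213.61 = 961.01 kPa.

q_ult ≈ 960 kPa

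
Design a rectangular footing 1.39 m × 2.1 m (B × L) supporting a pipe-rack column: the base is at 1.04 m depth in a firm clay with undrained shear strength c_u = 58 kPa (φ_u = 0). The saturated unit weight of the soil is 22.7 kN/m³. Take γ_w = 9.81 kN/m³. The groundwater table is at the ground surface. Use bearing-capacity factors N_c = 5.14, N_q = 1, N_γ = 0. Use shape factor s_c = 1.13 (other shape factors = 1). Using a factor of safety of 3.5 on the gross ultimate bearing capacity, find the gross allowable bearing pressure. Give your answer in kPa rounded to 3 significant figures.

γ' = 22.7 − 9.81 = 12.89 kN/m³ (submerged throughout). q = 12.89 × 1.04 = 13.406 kPa.
c·N_c·s_c = 58 × 5.14 × 1.13 = 336.88 kPa
q·N_q = 13.406 × 1 = 13.406 kPa
q_ult = 336.88 + 13.406 = 350.28 kPa.
q_all = 350.28 / 3.5 = 100.08 kPa.

q_all ≈ 100 kPa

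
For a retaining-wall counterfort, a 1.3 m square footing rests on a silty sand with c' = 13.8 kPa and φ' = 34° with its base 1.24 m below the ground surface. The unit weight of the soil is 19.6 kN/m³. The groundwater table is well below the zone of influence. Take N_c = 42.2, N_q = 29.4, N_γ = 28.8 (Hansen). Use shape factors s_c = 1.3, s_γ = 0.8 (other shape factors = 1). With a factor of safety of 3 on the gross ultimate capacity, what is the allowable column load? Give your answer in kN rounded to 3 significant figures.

P_all ≈ 994 kN

Overburden at base level: q = 19.6 × 1.24 = 24.304 kPa.
Cohesion term c·N_c·s_c = 13.8 × 42.2 × 1.3 = 757.07 kPa; surcharge term q·N_q = 24.304 × 29.4 = 714.54 kPa; self-weight term 0.5·γ·B·N_γ·s_γ = 0.5 × 19.6 × 1.3 × 28.8 × 0.8 = 293.53 kPa.
q_ult = 757.07 + 714.54 + 293.53 = 1765.1 kPa.
Gross allowable pressure q_all = 1765.1 / 3 = 588.38 kPa.
Footing area = 1.69 m², so allowable column load = 588.38 × 1.69 = 994.36 kN.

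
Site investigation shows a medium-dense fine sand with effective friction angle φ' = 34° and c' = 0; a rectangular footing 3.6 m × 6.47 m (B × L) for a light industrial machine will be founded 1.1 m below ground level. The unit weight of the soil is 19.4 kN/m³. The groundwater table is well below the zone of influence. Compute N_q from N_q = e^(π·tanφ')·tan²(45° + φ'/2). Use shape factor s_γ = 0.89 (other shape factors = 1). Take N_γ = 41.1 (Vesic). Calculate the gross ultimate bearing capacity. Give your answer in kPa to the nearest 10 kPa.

tan34° = 0.6745, so N_q = e^(π×0.6745)·tan²(62°) = 8.323 × 3.537 = 29.44.
q = γ·D_f = 19.4 × 1.1 = 21.34 kPa.
q·N_q = 21.34 × 29.44 = 628.25 kPa
0.5·γ·B·N_γ·s_γ = 0.5 × 19.4 × 3.6 × 41.1 × 0.89 = 1277.3 kPa
q_ult = 628.25 + 1277.3 = 1905.6 kPa.

q_ult ≈ 1910 kPa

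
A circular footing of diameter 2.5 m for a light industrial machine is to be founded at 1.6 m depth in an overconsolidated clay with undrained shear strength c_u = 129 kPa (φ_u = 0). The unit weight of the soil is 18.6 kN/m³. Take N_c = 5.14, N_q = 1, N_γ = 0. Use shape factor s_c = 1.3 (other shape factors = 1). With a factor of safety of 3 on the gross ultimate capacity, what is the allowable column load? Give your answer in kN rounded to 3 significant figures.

P_all ≈ 1460 kN

Overburden at base level: q = 18.6 × 1.6 = 29.76 kPa.
Cohesion term c·N_c·s_c = 129 × 5.14 × 1.3 = 861.98 kPa; surcharge term q·N_q = 29.76 × 1 = 29.76 kPa.
q_ult = 861.98 + 29.76 = 891.74 kPa.
Gross allowable pressure q_all = 891.74 / 3 = 297.25 kPa.
Footing area = 4.9087 m², so allowable column load = 297.25 × 4.9087 = 1459.1 kN.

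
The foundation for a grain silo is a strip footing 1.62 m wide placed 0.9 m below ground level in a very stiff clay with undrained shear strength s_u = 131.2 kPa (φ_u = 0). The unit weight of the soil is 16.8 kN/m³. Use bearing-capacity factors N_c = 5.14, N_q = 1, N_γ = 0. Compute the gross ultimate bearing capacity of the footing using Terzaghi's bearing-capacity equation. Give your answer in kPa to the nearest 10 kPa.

Effective surcharge at the founding depth q = γ·D_f = 16.8 × 0.9 = 15.12 kPa.
q_ult = c·N_c + q·N_q
     = 131.2 × 5.14 + 15.12 × 1
     = 674.37 + 15.12 = 689.49 kPa.

q_ult ≈ 690 kPa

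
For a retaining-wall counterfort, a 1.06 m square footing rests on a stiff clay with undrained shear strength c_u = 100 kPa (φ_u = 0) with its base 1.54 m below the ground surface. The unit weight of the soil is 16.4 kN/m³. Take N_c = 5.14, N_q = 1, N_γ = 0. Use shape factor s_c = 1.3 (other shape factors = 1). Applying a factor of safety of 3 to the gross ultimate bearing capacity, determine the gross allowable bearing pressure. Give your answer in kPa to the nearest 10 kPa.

q_all ≈ 230 kPa

q = γ·D_f = 16.4 × 1.54 = 25.256 kPa.
c·N_c·s_c = 100 × 5.14 × 1.3 = 668.2 kPa
q·N_q = 25.256 × 1 = 25.256 kPa
q_ult = 668.2 + 25.256 = 693.46 kPa.
q_all = q_ult / FS = 693.46 / 3 = 231.15 kPa.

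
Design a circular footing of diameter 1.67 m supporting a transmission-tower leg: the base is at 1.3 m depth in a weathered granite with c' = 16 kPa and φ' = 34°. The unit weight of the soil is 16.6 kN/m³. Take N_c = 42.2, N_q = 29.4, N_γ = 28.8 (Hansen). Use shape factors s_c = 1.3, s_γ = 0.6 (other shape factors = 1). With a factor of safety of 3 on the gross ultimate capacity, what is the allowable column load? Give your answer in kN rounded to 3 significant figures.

q = γ·D_f = 16.6 × 1.3 = 21.58 kPa.
c·N_c·s_c = 16 × 42.2 × 1.3 = 877.76 kPa
q·N_q = 21.58 × 29.4 = 634.45 kPa
0.5·γ·B·N_γ·s_γ = 0.5 × 16.6 × 1.67 × 28.8 × 0.6 = 239.52 kPa
q_ult = 877.76 + 634.45 + 239.52 = 1751.7 kPa.
Gross allowable pressure q_all = 1751.7 / 3 = 583.91 kPa.
Footing area = 2.1904 m², so allowable column load = 583.91 × 2.1904 = 1279 kN.

P_all ≈ 1280 kN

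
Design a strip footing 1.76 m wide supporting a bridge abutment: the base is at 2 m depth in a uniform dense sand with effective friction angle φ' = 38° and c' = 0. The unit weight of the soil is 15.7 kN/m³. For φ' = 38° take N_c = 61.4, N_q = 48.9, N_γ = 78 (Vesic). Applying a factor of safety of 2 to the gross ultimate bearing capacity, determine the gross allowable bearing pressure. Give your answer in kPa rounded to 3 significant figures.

q_all ≈ 1310 kPa

q = γ·D_f = 15.7 × 2 = 31.4 kPa.
q·N_q = 31.4 × 48.9 = 1535.5 kPa
0.5·γ·B·N_γ = 0.5 × 15.7 × 1.76 × 78 = 1077.6 kPa
q_ult = 1535.5 + 1077.6 = 2613.1 kPa.
q_all = q_ult / FS = 2613.1 / 2 = 1306.6 kPa.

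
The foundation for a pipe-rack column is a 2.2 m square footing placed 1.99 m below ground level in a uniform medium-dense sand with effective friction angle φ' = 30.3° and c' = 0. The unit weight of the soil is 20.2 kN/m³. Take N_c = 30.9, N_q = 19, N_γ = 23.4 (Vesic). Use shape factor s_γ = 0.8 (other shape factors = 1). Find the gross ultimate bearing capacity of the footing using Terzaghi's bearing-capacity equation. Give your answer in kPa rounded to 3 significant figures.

Effective surcharge at the founding depth q = γ·D_f = 20.2 × 1.99 = 40.198 kPa.
q_ult = q·N_q + 0.5·γ·B·N_γ·s_γ
     = 40.198 × 19 + 0.5 × 20.2 × 2.2 × 23.4 × 0.8
     = 763.76 + 415.96 = 1179.7 kPa.

q_ult ≈ 1180 kPa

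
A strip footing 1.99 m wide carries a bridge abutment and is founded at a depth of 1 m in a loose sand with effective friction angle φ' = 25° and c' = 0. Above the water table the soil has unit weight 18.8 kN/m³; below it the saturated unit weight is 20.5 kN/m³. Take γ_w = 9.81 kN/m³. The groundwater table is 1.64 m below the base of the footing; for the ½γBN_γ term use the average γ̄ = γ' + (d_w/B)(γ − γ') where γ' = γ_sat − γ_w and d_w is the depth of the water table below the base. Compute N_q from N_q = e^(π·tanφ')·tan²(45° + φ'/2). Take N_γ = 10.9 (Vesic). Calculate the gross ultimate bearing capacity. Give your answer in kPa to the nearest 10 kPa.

tan25° = 0.4663, so N_q = e^(π×0.4663)·tan²(57.5°) = 4.327 × 2.464 = 10.66.
Effective surcharge at the founding depth q = γ·D_f = 18.8 × 1 = 18.8 kPa.
With d_w = 1.64 m < B, γ̄ = 10.69 + (1.64/1.99) × (18.8 − 10.69) = 17.374 kN/m³.
q_ult = q·N_q + 0.5·γ·B·N_γ
     = 18.8 × 10.662 + 0.5 × 17.374 × 1.99 × 10.9
     = 200.45 + 188.43 = 388.87 kPa.

q_ult ≈ 390 kPa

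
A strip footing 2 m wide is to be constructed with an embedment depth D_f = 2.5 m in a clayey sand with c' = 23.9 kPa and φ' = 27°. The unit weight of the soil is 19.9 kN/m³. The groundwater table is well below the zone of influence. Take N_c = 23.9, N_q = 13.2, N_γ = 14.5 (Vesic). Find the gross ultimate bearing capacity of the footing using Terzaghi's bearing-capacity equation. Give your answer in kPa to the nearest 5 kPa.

q_ult ≈ 1515 kPa

Overburden at base level: q = 19.9 × 2.5 = 49.75 kPa.
Cohesion term c·N_c = 23.9 × 23.9 = 571.21 kPa; surcharge term q·N_q = 49.75 × 13.2 = 656.7 kPa; self-weight term 0.5·γ·B·N_γ = 0.5 × 19.9 × 2 × 14.5 = 288.55 kPa.
q_ult = 571.21 + 656.7 + 288.55 = 1516.5 kPa.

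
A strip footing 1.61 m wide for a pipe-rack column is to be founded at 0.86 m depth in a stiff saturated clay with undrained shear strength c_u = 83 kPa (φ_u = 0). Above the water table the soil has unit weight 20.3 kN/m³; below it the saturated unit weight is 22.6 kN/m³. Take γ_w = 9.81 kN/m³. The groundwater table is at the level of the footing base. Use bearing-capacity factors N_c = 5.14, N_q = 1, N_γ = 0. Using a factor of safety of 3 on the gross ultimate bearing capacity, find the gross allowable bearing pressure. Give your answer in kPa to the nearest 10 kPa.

q_all ≈ 150 kPa

Overburden at base level: q = 20.3 × 0.86 = 17.458 kPa.
Cohesion term c·N_c = 83 × 5.14 = 426.62 kPa; surcharge term q·N_q = 17.458 × 1 = 17.458 kPa.
q_ult = 426.62 + 17.458 = 444.08 kPa.
q_all = 444.08 / 3 = 148.03 kPa.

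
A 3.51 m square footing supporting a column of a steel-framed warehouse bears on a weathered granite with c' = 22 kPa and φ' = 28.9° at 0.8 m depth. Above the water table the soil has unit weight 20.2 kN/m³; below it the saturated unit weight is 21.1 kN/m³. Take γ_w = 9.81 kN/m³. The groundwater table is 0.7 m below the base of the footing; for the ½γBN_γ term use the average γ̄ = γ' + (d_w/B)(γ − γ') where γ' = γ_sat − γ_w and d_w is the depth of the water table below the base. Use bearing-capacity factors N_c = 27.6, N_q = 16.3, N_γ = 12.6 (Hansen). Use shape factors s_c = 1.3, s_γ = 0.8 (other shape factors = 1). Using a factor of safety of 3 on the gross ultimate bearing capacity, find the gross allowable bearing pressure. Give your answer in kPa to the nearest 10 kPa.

q = γ·D_f = 20.2 × 0.8 = 16.16 kPa.
γ' = 11.29 kN/m³; averaging over the depth B below the base, γ̄ = γ' + (d_w/B)(γ − γ') = 13.067 kN/m³.
c·N_c·s_c = 22 × 27.6 × 1.3 = 789.36 kPa
q·N_q = 16.16 × 16.3 = 263.41 kPa
0.5·γ·B·N_γ·s_γ = 0.5 × 13.067 × 3.51 × 12.6 × 0.8 = 231.16 kPa
q_ult = 789.36 + 263.41 + 231.16 = 1283.9 kPa.
q_all = 1283.9 / 3 = 427.98 kPa.

q_all ≈ 430 kPa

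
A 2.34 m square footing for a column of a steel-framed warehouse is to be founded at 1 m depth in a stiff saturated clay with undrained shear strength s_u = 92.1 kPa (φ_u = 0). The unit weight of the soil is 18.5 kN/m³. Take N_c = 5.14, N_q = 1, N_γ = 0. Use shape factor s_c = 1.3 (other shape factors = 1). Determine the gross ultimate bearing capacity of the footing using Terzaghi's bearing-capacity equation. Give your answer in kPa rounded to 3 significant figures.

q_ult ≈ 634 kPa

q = γ·D_f = 18.5 × 1 = 18.5 kPa.
c·N_c·s_c = 92.1 × 5.14 × 1.3 = 615.41 kPa
q·N_q = 18.5 × 1 = 18.5 kPa
q_ult = 615.41 + 18.5 = 633.91 kPa.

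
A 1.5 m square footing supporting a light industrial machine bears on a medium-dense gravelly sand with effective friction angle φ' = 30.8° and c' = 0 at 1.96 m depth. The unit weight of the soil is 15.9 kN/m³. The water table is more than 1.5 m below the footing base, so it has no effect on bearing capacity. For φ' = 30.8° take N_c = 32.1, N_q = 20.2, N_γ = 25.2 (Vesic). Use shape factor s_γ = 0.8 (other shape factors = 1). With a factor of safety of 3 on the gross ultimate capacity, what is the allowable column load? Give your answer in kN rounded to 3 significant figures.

P_all ≈ 652 kN

q = γ·D_f = 15.9 × 1.96 = 31.164 kPa.
q·N_q = 31.164 × 20.2 = 629.51 kPa
0.5·γ·B·N_γ·s_γ = 0.5 × 15.9 × 1.5 × 25.2 × 0.8 = 240.41 kPa
q_ult = 629.51 + 240.41 = 869.92 kPa.
Gross allowable pressure q_all = 869.92 / 3 = 289.97 kPa.
Footing area = 2.25 m², so allowable column load = 289.97 × 2.25 = 652.44 kN.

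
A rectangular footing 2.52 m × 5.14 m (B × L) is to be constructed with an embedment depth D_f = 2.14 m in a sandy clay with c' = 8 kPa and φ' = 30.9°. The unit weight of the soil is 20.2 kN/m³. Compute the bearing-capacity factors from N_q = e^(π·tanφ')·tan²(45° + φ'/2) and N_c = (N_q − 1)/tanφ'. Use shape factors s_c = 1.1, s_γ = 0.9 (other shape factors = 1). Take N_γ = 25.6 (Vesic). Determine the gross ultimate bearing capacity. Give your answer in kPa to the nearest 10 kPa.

tan30.9° = 0.5985, so N_q = e^(π×0.5985)·tan²(60.45°) = 6.555 × 3.111 = 20.39.
N_c = (20.39 − 1)/tan30.9° = 32.41.
Overburden at base level: q = 20.2 × 2.14 = 43.228 kPa.
Cohesion term c·N_c·s_c = 8 × 32.406 × 1.1 = 285.17 kPa; surcharge term q·N_q = 43.228 × 20.394 = 881.61 kPa; self-weight term 0.5·γ·B·N_γ·s_γ = 0.5 × 20.2 × 2.52 × 25.6 × 0.9 = 586.41 kPa.
q_ult = 285.17 + 881.61 + 586.41 = 1753.2 kPa.

q_ult ≈ 1750 kPa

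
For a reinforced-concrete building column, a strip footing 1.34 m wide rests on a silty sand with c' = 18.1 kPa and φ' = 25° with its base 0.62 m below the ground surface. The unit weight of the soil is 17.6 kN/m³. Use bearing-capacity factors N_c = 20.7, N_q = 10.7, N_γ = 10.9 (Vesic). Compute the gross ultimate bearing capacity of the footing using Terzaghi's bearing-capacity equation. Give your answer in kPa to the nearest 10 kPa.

Effective surcharge at the founding depth q = γ·D_f = 17.6 × 0.62 = 10.912 kPa.
q_ult = c·N_c + q·N_q + 0.5·γ·B·N_γ
     = 18.1 × 20.7 + 10.912 × 10.7 + 0.5 × 17.6 × 1.34 × 10.9
     = 374.67 + 116.76 + 128.53 = 619.96 kPa.

q_ult ≈ 620 kPa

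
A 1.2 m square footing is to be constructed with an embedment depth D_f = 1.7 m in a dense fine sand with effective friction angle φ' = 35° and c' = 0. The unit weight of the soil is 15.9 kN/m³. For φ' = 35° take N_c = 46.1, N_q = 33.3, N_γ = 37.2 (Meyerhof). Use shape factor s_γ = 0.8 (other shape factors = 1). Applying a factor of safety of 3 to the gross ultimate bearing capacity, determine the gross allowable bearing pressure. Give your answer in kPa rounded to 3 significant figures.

q = γ·D_f = 15.9 × 1.7 = 27.03 kPa.
q·N_q = 27.03 × 33.3 = 900.1 kPa
0.5·γ·B·N_γ·s_γ = 0.5 × 15.9 × 1.2 × 37.2 × 0.8 = 283.91 kPa
q_ult = 900.1 + 283.91 = 1184 kPa.
q_all = q_ult / FS = 1184 / 3 = 394.67 kPa.

q_all ≈ 395 kPa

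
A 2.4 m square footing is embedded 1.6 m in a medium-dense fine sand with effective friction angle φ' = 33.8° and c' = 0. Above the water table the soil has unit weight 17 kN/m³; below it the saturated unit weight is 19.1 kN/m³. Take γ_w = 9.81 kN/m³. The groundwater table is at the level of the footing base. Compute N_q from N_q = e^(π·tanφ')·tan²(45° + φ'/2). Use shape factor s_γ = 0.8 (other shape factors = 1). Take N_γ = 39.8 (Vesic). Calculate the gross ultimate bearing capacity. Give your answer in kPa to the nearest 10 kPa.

q_ult ≈ 1140 kPa

tan33.8° = 0.6694, so N_q = e^(π×0.6694)·tan²(61.9°) = 8.192 × 3.508 = 28.73.
q = γ·D_f = 17 × 1.6 = 27.2 kPa.
For the ½γBN_γ term take γ' = 19.1 − 9.81 = 9.29 kN/m³ (soil below base is submerged).
q·N_q = 27.2 × 28.732 = 781.52 kPa
0.5·γ·B·N_γ·s_γ = 0.5 × 9.29 × 2.4 × 39.8 × 0.8 = 354.95 kPa
q_ult = 781.52 + 354.95 = 1136.5 kPa.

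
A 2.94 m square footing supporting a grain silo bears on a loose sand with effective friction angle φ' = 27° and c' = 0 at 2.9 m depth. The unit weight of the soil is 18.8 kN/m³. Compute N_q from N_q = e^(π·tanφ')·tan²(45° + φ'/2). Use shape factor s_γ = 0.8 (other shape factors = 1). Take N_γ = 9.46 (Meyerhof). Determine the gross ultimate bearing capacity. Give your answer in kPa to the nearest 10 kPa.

q_ult ≈ 930 kPa

tan27° = 0.5095, so N_q = e^(π×0.5095)·tan²(58.5°) = 4.957 × 2.663 = 13.2.
q = γ·D_f = 18.8 × 2.9 = 54.52 kPa.
q·N_q = 54.52 × 13.199 = 719.62 kPa
0.5·γ·B·N_γ·s_γ = 0.5 × 18.8 × 2.94 × 9.46 × 0.8 = 209.15 kPa
q_ult = 719.62 + 209.15 = 928.77 kPa.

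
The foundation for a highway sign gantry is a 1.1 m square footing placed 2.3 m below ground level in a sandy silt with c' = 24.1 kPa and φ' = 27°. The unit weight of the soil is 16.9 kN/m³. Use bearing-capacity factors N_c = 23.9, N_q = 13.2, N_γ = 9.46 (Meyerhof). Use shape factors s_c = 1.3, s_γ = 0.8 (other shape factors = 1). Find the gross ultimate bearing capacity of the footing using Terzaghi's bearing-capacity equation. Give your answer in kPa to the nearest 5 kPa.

q_ult ≈ 1330 kPa

Effective surcharge at the founding depth q = γ·D_f = 16.9 × 2.3 = 38.87 kPa.
q_ult = c·N_c·s_c + q·N_q + 0.5·γ·B·N_γ·s_γ
     = 24.1 × 23.9 × 1.3 + 38.87 × 13.2 + 0.5 × 16.9 × 1.1 × 9.46 × 0.8
     = 748.79 + 513.08 + 70.345 = 1332.2 kPa.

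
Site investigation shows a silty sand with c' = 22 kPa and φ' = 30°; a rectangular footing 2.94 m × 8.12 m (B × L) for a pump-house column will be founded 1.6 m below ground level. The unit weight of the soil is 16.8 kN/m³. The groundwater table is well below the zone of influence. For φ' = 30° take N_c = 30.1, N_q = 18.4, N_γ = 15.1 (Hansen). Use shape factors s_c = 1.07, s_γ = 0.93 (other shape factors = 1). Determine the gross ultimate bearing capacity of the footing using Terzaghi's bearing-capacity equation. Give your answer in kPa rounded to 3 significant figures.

Effective surcharge at the founding depth q = γ·D_f = 16.8 × 1.6 = 26.88 kPa.
q_ult = c·N_c·s_c + q·N_q + 0.5·γ·B·N_γ·s_γ
     = 22 × 30.1 × 1.07 + 26.88 × 18.4 + 0.5 × 16.8 × 2.94 × 15.1 × 0.93
     = 708.55 + 494.59 + 346.81 = 1550 kPa.

q_ult ≈ 1550 kPa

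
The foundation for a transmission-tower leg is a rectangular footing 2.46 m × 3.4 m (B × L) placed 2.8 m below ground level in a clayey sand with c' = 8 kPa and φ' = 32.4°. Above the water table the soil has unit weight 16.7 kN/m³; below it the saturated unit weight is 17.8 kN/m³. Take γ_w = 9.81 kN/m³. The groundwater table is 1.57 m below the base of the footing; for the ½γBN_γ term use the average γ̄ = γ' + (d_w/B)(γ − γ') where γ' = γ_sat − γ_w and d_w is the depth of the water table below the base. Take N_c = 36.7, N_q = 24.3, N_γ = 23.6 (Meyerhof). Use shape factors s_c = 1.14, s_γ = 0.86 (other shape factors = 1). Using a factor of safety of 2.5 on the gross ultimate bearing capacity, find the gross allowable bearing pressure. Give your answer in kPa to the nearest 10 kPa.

Overburden at base level: q = 16.7 × 2.8 = 46.76 kPa.
The water table is 1.57 m below the base (< B = 2.46 m), so the ½γBN_γ term uses γ̄ = γ' + (d_w/B)(γ − γ') = 7.99 + (1.57/2.46)(16.7 − 7.99) = 13.549 kN/m³.
Cohesion term c·N_c·s_c = 8 × 36.7 × 1.14 = 334.7 kPa; surcharge term q·N_q = 46.76 × 24.3 = 1136.3 kPa; self-weight term 0.5·γ·B·N_γ·s_γ = 0.5 × 13.549 × 2.46 × 23.6 × 0.86 = 338.23 kPa.
q_ult = 334.7 + 1136.3 + 338.23 = 1809.2 kPa.
q_all = 1809.2 / 2.5 = 723.68 kPa.

q_all ≈ 720 kPa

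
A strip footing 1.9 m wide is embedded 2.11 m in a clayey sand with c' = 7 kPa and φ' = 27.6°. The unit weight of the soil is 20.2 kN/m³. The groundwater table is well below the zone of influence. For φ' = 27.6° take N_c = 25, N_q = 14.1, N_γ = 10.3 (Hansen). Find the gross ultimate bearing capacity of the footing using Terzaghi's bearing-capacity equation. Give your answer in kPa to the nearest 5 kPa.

q_ult ≈ 975 kPa

Effective surcharge at the founding depth q = γ·D_f = 20.2 × 2.11 = 42.622 kPa.
q_ult = c·N_c + q·N_q + 0.5·γ·B·N_γ
     = 7 × 25 + 42.622 × 14.1 + 0.5 × 20.2 × 1.9 × 10.3
     = 175 + 600.97 + 197.66 = 973.63 kPa.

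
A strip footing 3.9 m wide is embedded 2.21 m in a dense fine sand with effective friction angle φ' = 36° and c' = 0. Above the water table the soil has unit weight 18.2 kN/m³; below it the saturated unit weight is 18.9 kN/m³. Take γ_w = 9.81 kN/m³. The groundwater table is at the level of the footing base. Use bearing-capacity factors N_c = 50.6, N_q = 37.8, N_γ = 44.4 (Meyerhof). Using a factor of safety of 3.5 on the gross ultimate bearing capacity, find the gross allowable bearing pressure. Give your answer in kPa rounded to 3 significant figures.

q_all ≈ 659 kPa

Overburden at base level: q = 18.2 × 2.21 = 40.222 kPa.
Below the base the soil is submerged, so the ½γBN_γ term uses γ' = 18.9 − 9.81 = 9.09 kN/m³.
Surcharge term q·N_q = 40.222 × 37.8 = 1520.4 kPa; self-weight term 0.5·γ·B·N_γ = 0.5 × 9.09 × 3.9 × 44.4 = 787.01 kPa.
q_ult = 1520.4 + 787.01 = 2307.4 kPa.
q_all = 2307.4 / 3.5 = 659.26 kPa.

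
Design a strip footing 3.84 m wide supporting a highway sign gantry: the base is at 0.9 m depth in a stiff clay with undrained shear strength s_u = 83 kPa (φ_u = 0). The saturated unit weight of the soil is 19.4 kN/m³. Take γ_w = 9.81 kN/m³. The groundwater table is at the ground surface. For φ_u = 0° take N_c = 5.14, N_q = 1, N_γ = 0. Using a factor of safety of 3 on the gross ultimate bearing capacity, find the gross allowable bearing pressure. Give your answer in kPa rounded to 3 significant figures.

With the water table at the surface the whole profile is submerged: γ' = 19.4 − 9.81 = 9.59 kN/m³, so q = γ'·D_f = 8.631 kPa.
q_ult = c·N_c + q·N_q
     = 83 × 5.14 + 8.631 × 1
     = 426.62 + 8.631 = 435.25 kPa.
q_all = 435.25 / 3 = 145.08 kPa.

q_all ≈ 145 kPa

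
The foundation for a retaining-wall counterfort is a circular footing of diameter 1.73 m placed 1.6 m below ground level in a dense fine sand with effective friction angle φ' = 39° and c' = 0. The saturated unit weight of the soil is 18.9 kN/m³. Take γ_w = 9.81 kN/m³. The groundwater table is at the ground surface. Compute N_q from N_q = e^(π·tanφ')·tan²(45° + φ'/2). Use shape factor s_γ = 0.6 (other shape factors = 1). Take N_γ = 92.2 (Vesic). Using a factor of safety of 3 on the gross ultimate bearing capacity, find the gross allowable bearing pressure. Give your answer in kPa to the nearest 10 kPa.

q_all ≈ 420 kPa

N_q = e^(π·tan39°)·tan²(64.5°) = 55.96.
Water table at ground surface, so effective unit weight γ' = 18.9 − 9.81 = 9.09 kN/m³ is used throughout; overburden q = 9.09 × 1.6 = 14.544 kPa; the same γ' applies in the ½γBN_γ term.
Surcharge term q·N_q = 14.544 × 55.957 = 813.85 kPa; self-weight term 0.5·γ·B·N_γ·s_γ = 0.5 × 9.09 × 1.73 × 92.2 × 0.6 = 434.97 kPa.
q_ult = 813.85 + 434.97 = 1248.8 kPa.
q_all = 1248.8 / 3 = 416.27 kPa.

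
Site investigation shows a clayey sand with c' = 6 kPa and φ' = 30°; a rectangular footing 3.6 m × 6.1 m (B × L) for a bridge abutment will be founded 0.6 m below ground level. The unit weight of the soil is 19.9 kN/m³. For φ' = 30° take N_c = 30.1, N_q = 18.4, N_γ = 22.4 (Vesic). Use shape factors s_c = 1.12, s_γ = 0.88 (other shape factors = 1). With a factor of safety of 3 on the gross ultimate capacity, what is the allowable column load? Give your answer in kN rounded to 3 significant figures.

P_all ≈ 8260 kN

Effective surcharge at the founding depth q = γ·D_f = 19.9 × 0.6 = 11.94 kPa.
q_ult = c·N_c·s_c + q·N_q + 0.5·γ·B·N_γ·s_γ
     = 6 × 30.1 × 1.12 + 11.94 × 18.4 + 0.5 × 19.9 × 3.6 × 22.4 × 0.88
     = 202.27 + 219.7 + 706.08 = 1128.1 kPa.
Gross allowable pressure q_all = 1128.1 / 3 = 376.02 kPa.
Footing area = 21.96 m², so allowable column load = 376.02 × 21.96 = 8257.3 kN.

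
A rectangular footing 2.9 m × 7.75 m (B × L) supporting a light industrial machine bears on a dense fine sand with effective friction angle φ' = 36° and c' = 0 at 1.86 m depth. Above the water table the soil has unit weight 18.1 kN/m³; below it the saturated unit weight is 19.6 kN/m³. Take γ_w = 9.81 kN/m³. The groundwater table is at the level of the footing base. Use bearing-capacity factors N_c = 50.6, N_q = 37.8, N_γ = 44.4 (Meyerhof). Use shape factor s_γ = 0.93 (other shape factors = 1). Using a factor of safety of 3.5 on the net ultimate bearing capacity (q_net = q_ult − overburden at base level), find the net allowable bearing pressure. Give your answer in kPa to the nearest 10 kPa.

q_all(net) ≈ 520 kPa

Effective surcharge at the founding depth q = γ·D_f = 18.1 × 1.86 = 33.666 kPa.
The water table coincides with the base, so in the self-weight term γ → γ' = 9.79 kN/m³.
q_ult = q·N_q + 0.5·γ·B·N_γ·s_γ
     = 33.666 × 37.8 + 0.5 × 9.79 × 2.9 × 44.4 × 0.93
     = 1272.6 + 586.16 = 1858.7 kPa.
q_net = 1858.7 − 33.666 = 1825.1 kPa.
q_all(net) = 1825.1 / 3.5 = 521.45 kPa.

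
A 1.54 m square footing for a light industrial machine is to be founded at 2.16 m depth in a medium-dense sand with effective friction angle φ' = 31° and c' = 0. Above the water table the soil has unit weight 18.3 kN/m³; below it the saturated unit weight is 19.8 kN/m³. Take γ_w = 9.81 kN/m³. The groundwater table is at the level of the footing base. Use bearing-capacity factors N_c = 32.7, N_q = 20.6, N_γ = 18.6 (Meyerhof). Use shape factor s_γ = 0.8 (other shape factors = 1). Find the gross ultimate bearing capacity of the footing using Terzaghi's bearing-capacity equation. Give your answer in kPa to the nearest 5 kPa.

q = γ·D_f = 18.3 × 2.16 = 39.528 kPa.
For the ½γBN_γ term take γ' = 19.8 − 9.81 = 9.99 kN/m³ (soil below base is submerged).
q·N_q = 39.528 × 20.6 = 814.28 kPa
0.5·γ·B·N_γ·s_γ = 0.5 × 9.99 × 1.54 × 18.6 × 0.8 = 114.46 kPa
q_ult = 814.28 + 114.46 = 928.74 kPa.

q_ult ≈ 930 kPa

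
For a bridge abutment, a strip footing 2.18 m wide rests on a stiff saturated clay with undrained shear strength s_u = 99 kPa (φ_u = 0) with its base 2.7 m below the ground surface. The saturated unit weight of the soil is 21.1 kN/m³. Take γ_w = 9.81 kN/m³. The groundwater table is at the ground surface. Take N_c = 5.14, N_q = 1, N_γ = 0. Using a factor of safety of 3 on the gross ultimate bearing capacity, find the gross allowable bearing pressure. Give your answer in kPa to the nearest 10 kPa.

q_all ≈ 180 kPa

γ' = 21.1 − 9.81 = 11.29 kN/m³ (submerged throughout). q = 11.29 × 2.7 = 30.483 kPa.
c·N_c = 99 × 5.14 = 508.86 kPa
q·N_q = 30.483 × 1 = 30.483 kPa
q_ult = 508.86 + 30.483 = 539.34 kPa.
q_all = 539.34 / 3 = 179.78 kPa.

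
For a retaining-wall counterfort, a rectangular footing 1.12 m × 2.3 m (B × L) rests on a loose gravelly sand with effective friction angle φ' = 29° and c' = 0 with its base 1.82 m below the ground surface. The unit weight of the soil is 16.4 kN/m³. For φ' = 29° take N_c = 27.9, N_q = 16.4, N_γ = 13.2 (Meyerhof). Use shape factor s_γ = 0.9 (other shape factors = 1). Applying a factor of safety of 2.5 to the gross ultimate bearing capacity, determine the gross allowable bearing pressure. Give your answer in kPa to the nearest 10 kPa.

q_all ≈ 240 kPa

Effective surcharge at the founding depth q = γ·D_f = 16.4 × 1.82 = 29.848 kPa.
q_ult = q·N_q + 0.5·γ·B·N_γ·s_γ
     = 29.848 × 16.4 + 0.5 × 16.4 × 1.12 × 13.2 × 0.9
     = 489.51 + 109.11 = 598.61 kPa.
q_all = q_ult / FS = 598.61 / 2.5 = 239.45 kPa.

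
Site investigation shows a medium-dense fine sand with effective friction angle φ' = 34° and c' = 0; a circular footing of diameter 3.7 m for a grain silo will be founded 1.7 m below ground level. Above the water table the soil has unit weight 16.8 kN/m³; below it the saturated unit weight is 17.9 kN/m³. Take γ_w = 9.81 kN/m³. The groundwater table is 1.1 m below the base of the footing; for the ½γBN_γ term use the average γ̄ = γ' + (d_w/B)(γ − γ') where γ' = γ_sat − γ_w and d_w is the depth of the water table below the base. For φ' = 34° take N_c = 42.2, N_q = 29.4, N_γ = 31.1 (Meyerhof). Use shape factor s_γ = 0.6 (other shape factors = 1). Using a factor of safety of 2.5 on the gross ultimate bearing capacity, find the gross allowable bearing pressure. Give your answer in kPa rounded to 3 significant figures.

Overburden at base level: q = 16.8 × 1.7 = 28.56 kPa.
The water table is 1.1 m below the base (< B = 3.7 m), so the ½γBN_γ term uses γ̄ = γ' + (d_w/B)(γ − γ') = 8.09 + (1.1/3.7)(16.8 − 8.09) = 10.679 kN/m³.
Surcharge term q·N_q = 28.56 × 29.4 = 839.66 kPa; self-weight term 0.5·γ·B·N_γ·s_γ = 0.5 × 10.679 × 3.7 × 31.1 × 0.6 = 368.67 kPa.
q_ult = 839.66 + 368.67 = 1208.3 kPa.
q_all = 1208.3 / 2.5 = 483.33 kPa.

q_all ≈ 483 kPa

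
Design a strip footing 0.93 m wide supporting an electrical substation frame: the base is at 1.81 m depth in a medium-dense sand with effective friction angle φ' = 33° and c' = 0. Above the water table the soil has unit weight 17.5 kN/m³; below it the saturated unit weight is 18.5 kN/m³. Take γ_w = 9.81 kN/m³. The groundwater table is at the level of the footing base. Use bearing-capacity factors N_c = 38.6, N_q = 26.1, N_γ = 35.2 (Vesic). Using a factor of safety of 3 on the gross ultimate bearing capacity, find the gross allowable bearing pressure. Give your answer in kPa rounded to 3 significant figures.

q = γ·D_f = 17.5 × 1.81 = 31.675 kPa.
For the ½γBN_γ term take γ' = 18.5 − 9.81 = 8.69 kN/m³ (soil below base is submerged).
q·N_q = 31.675 × 26.1 = 826.72 kPa
0.5·γ·B·N_γ = 0.5 × 8.69 × 0.93 × 35.2 = 142.24 kPa
q_ult = 826.72 + 142.24 = 968.96 kPa.
q_all = 968.96 / 3 = 322.99 kPa.

q_all ≈ 323 kPa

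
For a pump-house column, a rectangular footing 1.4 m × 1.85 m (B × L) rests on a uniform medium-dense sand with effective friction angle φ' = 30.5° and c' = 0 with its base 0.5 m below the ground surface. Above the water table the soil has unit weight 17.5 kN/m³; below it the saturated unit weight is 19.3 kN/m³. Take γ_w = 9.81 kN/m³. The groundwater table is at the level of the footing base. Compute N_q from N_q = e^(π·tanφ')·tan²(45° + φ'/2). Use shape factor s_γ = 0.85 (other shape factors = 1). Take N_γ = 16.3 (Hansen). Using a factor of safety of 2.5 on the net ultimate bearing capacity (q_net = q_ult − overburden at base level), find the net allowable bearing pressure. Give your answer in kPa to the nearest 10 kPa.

q_all(net) ≈ 100 kPa

N_q = e^(π·tan30.5°)·tan²(60.25°) = 19.48.
Overburden at base level: q = 17.5 × 0.5 = 8.75 kPa.
Below the base the soil is submerged, so the ½γBN_γ term uses γ' = 19.3 − 9.81 = 9.49 kN/m³.
Surcharge term q·N_q = 8.75 × 19.479 = 170.44 kPa; self-weight term 0.5·γ·B·N_γ·s_γ = 0.5 × 9.49 × 1.4 × 16.3 × 0.85 = 92.039 kPa.
q_ult = 170.44 + 92.039 = 262.48 kPa.
q_net = 262.48 − 8.75 = 253.73 kPa.
q_all(net) = 253.73 / 2.5 = 101.49 kPa.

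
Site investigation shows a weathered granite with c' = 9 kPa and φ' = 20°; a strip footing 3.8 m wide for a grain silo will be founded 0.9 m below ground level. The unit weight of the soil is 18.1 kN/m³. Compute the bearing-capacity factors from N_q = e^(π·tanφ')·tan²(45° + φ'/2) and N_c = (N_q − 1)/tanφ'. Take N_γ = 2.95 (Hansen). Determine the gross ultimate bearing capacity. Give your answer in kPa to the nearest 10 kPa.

tan20° = 0.364, so N_q = e^(π×0.364)·tan²(55°) = 3.138 × 2.04 = 6.4.
N_c = (6.4 − 1)/tan20° = 14.83.
q = γ·D_f = 18.1 × 0.9 = 16.29 kPa.
c·N_c = 9 × 14.835 = 133.51 kPa
q·N_q = 16.29 × 6.3994 = 104.25 kPa
0.5·γ·B·N_γ = 0.5 × 18.1 × 3.8 × 2.95 = 101.45 kPa
q_ult = 133.51 + 104.25 + 101.45 = 339.21 kPa.

q_ult ≈ 340 kPa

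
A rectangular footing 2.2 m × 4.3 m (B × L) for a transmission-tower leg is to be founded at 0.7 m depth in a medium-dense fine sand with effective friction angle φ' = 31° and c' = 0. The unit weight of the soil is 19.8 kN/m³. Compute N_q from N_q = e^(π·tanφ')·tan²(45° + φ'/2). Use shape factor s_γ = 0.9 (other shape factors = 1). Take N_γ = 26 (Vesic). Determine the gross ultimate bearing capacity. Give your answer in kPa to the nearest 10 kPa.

tan31° = 0.6009, so N_q = e^(π×0.6009)·tan²(60.5°) = 6.604 × 3.124 = 20.63.
q = γ·D_f = 19.8 × 0.7 = 13.86 kPa.
q·N_q = 13.86 × 20.631 = 285.94 kPa
0.5·γ·B·N_γ·s_γ = 0.5 × 19.8 × 2.2 × 26 × 0.9 = 509.65 kPa
q_ult = 285.94 + 509.65 = 795.59 kPa.

q_ult ≈ 800 kPa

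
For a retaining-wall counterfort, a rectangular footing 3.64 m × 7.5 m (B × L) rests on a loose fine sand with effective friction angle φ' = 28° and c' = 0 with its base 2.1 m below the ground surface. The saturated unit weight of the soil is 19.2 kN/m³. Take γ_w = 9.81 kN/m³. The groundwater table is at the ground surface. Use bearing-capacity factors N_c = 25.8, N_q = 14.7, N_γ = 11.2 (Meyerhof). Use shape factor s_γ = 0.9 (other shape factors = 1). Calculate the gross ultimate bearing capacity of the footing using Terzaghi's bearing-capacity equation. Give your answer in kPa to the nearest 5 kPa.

Water table at ground surface, so effective unit weight γ' = 19.2 − 9.81 = 9.39 kN/m³ is used throughout; overburden q = 9.39 × 2.1 = 19.719 kPa; the same γ' applies in the ½γBN_γ term.
Surcharge term q·N_q = 19.719 × 14.7 = 289.87 kPa; self-weight term 0.5·γ·B·N_γ·s_γ = 0.5 × 9.39 × 3.64 × 11.2 × 0.9 = 172.27 kPa.
q_ult = 289.87 + 172.27 = 462.13 kPa.

q_ult ≈ 460 kPa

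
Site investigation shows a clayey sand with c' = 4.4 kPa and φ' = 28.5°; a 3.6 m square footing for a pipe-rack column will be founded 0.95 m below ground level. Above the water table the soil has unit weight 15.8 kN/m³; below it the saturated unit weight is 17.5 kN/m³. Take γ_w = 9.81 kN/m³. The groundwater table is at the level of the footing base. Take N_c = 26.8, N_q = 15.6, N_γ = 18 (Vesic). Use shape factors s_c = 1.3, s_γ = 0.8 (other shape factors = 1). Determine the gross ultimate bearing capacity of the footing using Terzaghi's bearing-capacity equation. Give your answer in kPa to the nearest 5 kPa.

q_ult ≈ 585 kPa

Effective surcharge at the founding depth q = γ·D_f = 15.8 × 0.95 = 15.01 kPa.
The water table coincides with the base, so in the self-weight term γ → γ' = 7.69 kN/m³.
q_ult = c·N_c·s_c + q·N_q + 0.5·γ·B·N_γ·s_γ
     = 4.4 × 26.8 × 1.3 + 15.01 × 15.6 + 0.5 × 7.69 × 3.6 × 18 × 0.8
     = 153.3 + 234.16 + 199.32 = 586.78 kPa.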